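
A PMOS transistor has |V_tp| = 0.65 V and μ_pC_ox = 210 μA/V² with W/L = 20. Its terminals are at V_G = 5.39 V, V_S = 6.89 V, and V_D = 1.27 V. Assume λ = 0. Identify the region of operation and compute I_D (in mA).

Saturation; I_D = 1.52 mA

V_SG = V_S − V_G = 6.89 − 5.39 = 1.5 V; V_SD = V_S − V_D = 6.89 − 1.27 = 5.62 V.
k_p = μ_pC_ox · (W/L) = 4.2 mA/V².
V_ov = V_SG − |V_tp| = 1.5 − 0.65 = 0.85 V.
Since V_SD = 5.62 V ≥ V_ov = 0.85 V, the device is in saturation.
I_D = ½ k_p V_ov² = 0.5 × 4.2 × 0.85² = 1.52 mA.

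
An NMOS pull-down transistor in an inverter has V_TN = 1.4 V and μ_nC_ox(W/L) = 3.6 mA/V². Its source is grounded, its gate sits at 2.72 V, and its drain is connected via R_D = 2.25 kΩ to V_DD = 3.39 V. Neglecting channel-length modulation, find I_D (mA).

V_GS = V_G = 2.72 V, so V_ov = 2.72 − 1.4 = 1.32 V.
Assume saturation: I_D = ½ k_n V_ov² = 0.5 × 3.6 × 1.32² = 3.14 mA, giving V_DS = V_DD − I_D R_D = 3.39 − 3.14 × 2.25 = -3.67 V.
But -3.67 V < V_ov = 1.32 V, so the device is actually in triode.
In triode I_D = k_n[V_ov V_DS − ½ V_DS²] and I_D = (V_DD − V_DS)/R_D. Equating: 4.05 V_DS² − 11.69 V_DS + 3.39 = 0, giving V_DS = 0.327 V (the root below V_ov).
I_D = (3.39 − 0.327) / 2.25 = 1.36 mA.

I_D = 1.36 mA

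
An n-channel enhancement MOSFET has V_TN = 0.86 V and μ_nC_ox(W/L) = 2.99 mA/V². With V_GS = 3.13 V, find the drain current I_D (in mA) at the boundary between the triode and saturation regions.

At the boundary V_DS = V_ov = V_GS − V_TN = 3.13 − 0.86 = 2.27 V.
I_D = ½ k_n V_ov² = 0.5 × 2.99 × 2.27² = 7.7 mA.

I_D = 7.70 mA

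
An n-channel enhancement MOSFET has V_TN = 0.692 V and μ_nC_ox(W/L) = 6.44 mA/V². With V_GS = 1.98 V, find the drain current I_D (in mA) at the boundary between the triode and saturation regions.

I_D = 5.34 mA

At the boundary V_DS = V_ov = V_GS − V_TN = 1.98 − 0.692 = 1.29 V.
I_D = ½ k_n V_ov² = 0.5 × 6.44 × 1.29² = 5.34 mA.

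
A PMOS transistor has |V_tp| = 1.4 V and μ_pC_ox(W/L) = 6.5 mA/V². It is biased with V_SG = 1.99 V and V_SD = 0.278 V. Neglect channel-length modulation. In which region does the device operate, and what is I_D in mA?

Triode; I_D = 0.815 mA

V_ov = V_SG − |V_tp| = 1.99 − 1.4 = 0.59 V.
Since V_SD = 0.278 V < V_ov = 0.59 V, the device is in the triode region.
I_D = k_p [V_ov · V_SD − ½ V_SD²] = 6.5 × [0.59 × 0.278 − 0.5 × 0.278²] = 0.815 mA.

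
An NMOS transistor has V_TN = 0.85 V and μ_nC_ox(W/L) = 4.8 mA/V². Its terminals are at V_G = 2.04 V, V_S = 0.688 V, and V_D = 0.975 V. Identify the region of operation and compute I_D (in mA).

V_GS = V_G − V_S = 2.04 − 0.688 = 1.35 V; V_DS = V_D − V_S = 0.975 − 0.688 = 0.287 V.
V_ov = V_GS − V_TN = 1.35 − 0.85 = 0.502 V.
Since V_DS = 0.287 V < V_ov = 0.502 V, the device is in the triode region.
I_D = k_n [V_ov · V_DS − ½ V_DS²] = 4.8 × [0.502 × 0.287 − 0.5 × 0.287²] = 0.494 mA.

Triode; I_D = 0.494 mA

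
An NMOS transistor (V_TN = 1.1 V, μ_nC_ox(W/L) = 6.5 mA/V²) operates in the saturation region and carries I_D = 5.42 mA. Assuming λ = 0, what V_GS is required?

V_GS = 2.39 V

In saturation I_D = ½ k_n (V_GS − V_TN)², so V_GS − V_TN = √(2 I_D / k_n) = √(2 × 5.42 / 6.5) = 1.29 V.
V_GS = 1.1 + 1.29 = 2.39 V.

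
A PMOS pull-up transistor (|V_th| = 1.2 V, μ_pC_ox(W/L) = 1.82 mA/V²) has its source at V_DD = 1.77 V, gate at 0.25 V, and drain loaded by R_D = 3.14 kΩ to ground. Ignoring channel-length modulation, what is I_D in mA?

V_SG = V_DD − V_G = 1.77 − 0.25 = 1.52 V, so V_ov = 1.52 − 1.2 = 0.32 V.
Assume saturation: I_D = ½ k_p V_ov² = 0.5 × 1.82 × 0.32² = 0.0932 mA, giving V_SD = V_DD − I_D R_D = 1.77 − 0.0932 × 3.14 = 1.48 V.
V_SD = 1.48 V ≥ V_ov = 0.32 V, confirming saturation.

I_D = 0.0932 mA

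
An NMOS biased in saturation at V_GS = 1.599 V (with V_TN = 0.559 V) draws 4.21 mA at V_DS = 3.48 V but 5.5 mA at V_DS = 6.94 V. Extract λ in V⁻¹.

λ = 0.128 V⁻¹

With V_GS fixed, I_D ∝ (1 + λ V_DS) in saturation, so I_D2/I_D1 = (1 + λ V_DS2)/(1 + λ V_DS1).
5.5/4.21 = 1.306 = (1 + 6.94 λ)/(1 + 3.48 λ).
Solving: λ (I_D1 V_DS2 − I_D2 V_DS1) = I_D2 − I_D1, so λ = (5.5 − 4.21) / (4.21 × 6.94 − 5.5 × 3.48) = 1.29 / 10.1 = 0.128 V⁻¹.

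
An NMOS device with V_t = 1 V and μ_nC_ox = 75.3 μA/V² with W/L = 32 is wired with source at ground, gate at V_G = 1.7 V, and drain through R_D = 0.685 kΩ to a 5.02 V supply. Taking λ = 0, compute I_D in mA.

I_D = 0.590 mA

V_GS = V_G = 1.7 V, so V_ov = 1.7 − 1 = 0.7 V.
k_n = μ_nC_ox · (W/L) = 2.41 mA/V².
Assume saturation: I_D = ½ k_n V_ov² = 0.5 × 2.41 × 0.7² = 0.59 mA, giving V_DS = V_DD − I_D R_D = 5.02 − 0.59 × 0.685 = 4.62 V.
V_DS = 4.62 V ≥ V_ov = 0.7 V, confirming saturation.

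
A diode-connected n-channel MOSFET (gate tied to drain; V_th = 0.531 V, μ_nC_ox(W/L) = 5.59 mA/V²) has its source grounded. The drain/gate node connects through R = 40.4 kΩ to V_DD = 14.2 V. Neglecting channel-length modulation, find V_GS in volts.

V_GS = 0.875 V

With gate tied to drain, V_GS = V_DS ≥ V_GS − V_th, so the device is in saturation.
KCL at the drain: ½ k_n (V_GS − V_th)² = (V_DD − V_GS)/R.
Let x = V_GS − 0.531. Then 113 x² + x − 13.67 = 0, giving x = 0.344 V (positive root), so V_GS = 0.875 V.
I_D = (V_DD − V_GS)/R = (14.2 − 0.875) / 40.4 = 0.33 mA.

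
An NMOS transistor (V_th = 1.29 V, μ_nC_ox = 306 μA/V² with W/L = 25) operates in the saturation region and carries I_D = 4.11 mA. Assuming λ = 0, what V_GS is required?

V_GS = 2.33 V

k_n = μ_nC_ox · (W/L) = 7.65 mA/V².
In saturation I_D = ½ k_n (V_GS − V_th)², so V_GS − V_th = √(2 I_D / k_n) = √(2 × 4.11 / 7.65) = 1.04 V.
V_GS = 1.29 + 1.04 = 2.33 V.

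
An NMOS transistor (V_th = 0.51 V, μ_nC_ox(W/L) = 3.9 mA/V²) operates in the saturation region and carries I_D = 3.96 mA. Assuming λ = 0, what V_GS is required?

V_GS = 1.94 V

In saturation I_D = ½ k_n (V_GS − V_th)², so V_GS − V_th = √(2 I_D / k_n) = √(2 × 3.96 / 3.9) = 1.43 V.
V_GS = 0.51 + 1.43 = 1.94 V.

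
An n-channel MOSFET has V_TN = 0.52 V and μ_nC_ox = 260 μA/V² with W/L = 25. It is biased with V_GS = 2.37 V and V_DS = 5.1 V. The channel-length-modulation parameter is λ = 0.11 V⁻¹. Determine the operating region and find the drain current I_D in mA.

Saturation; I_D = 17.4 mA

k_n = μ_nC_ox · (W/L) = 6.5 mA/V².
V_ov = V_GS − V_TN = 2.37 − 0.52 = 1.85 V.
Since V_DS = 5.1 V ≥ V_ov = 1.85 V, the device is in saturation.
I_D = ½ k_n V_ov² (1 + λ V_DS) = 0.5 × 6.5 × 1.85² × (1 + 0.11 × 5.1) = 17.4 mA.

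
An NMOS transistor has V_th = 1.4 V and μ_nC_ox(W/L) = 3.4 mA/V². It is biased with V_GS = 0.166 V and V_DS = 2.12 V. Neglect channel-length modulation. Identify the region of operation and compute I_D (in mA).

V_GS = 0.166 V < V_th = 1.4 V, so the transistor is in cutoff.

Cutoff; I_D = 0 mA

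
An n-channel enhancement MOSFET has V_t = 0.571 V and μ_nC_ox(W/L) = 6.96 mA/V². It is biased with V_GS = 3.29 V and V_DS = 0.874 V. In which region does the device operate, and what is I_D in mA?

V_ov = V_GS − V_t = 3.29 − 0.571 = 2.72 V.
Since V_DS = 0.874 V < V_ov = 2.72 V, the device is in the triode region.
I_D = k_n [V_ov · V_DS − ½ V_DS²] = 6.96 × [2.72 × 0.874 − 0.5 × 0.874²] = 13.9 mA.

Triode; I_D = 13.9 mA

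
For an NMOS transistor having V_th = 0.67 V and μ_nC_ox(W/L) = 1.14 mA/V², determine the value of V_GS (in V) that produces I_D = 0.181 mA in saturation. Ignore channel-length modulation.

V_GS = 1.23 V

In saturation I_D = ½ k_n (V_GS − V_th)², so V_GS − V_th = √(2 I_D / k_n) = √(2 × 0.181 / 1.14) = 0.564 V.
V_GS = 0.67 + 0.564 = 1.23 V.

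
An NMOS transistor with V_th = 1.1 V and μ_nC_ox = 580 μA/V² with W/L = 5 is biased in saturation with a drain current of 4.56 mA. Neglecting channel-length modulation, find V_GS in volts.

V_GS = 2.87 V

k_n = μ_nC_ox · (W/L) = 2.9 mA/V².
In saturation I_D = ½ k_n (V_GS − V_th)², so V_GS − V_th = √(2 I_D / k_n) = √(2 × 4.56 / 2.9) = 1.77 V.
V_GS = 1.1 + 1.77 = 2.87 V.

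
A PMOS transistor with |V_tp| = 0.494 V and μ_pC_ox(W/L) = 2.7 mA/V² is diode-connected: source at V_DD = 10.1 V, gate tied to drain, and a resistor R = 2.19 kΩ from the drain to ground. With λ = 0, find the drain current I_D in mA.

With gate tied to drain, V_SG = V_SD ≥ V_SG − |V_tp|, so the device is in saturation.
KCL at the drain: ½ k_p (V_SG − |V_tp|)² = (V_DD − V_SG)/R.
Let x = V_SG − 0.494. Then 2.96 x² + x − 9.606 = 0, giving x = 1.64 V (positive root), so V_SG = 2.14 V.
I_D = (V_DD − V_SG)/R = (10.1 − 2.14) / 2.19 = 3.64 mA.

I_D = 3.64 mA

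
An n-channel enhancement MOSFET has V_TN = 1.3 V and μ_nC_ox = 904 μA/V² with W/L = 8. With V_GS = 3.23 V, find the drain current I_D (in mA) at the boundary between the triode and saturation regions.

I_D = 13.5 mA

At the boundary V_DS = V_ov = V_GS − V_TN = 3.23 − 1.3 = 1.93 V.
k_n = μ_nC_ox · (W/L) = 7.232 mA/V².
I_D = ½ k_n V_ov² = 0.5 × 7.232 × 1.93² = 13.5 mA.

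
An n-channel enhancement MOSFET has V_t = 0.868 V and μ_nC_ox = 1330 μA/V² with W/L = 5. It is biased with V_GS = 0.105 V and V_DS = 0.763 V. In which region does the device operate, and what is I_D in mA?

V_GS = 0.105 V < V_t = 0.868 V, so the transistor is in cutoff.

Cutoff; I_D = 0 mA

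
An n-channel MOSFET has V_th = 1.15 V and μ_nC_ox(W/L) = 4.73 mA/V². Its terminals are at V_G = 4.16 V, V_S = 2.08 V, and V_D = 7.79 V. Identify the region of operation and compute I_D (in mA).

V_GS = V_G − V_S = 4.16 − 2.08 = 2.08 V; V_DS = V_D − V_S = 7.79 − 2.08 = 5.71 V.
V_ov = V_GS − V_th = 2.08 − 1.15 = 0.93 V.
Since V_DS = 5.71 V ≥ V_ov = 0.93 V, the device is in saturation.
I_D = ½ k_n V_ov² = 0.5 × 4.73 × 0.93² = 2.05 mA.

Saturation; I_D = 2.05 mA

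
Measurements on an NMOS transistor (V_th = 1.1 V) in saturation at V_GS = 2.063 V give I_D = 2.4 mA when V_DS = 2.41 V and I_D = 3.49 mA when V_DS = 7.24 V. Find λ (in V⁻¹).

λ = 0.122 V⁻¹

With V_GS fixed, I_D ∝ (1 + λ V_DS) in saturation, so I_D2/I_D1 = (1 + λ V_DS2)/(1 + λ V_DS1).
3.49/2.4 = 1.454 = (1 + 7.24 λ)/(1 + 2.41 λ).
Solving: λ (I_D1 V_DS2 − I_D2 V_DS1) = I_D2 − I_D1, so λ = (3.49 − 2.4) / (2.4 × 7.24 − 3.49 × 2.41) = 1.09 / 8.97 = 0.122 V⁻¹.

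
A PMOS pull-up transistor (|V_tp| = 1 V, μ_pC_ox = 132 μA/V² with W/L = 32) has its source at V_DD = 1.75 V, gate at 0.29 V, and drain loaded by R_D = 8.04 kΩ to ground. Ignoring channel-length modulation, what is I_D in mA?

V_SG = V_DD − V_G = 1.75 − 0.29 = 1.46 V, so V_ov = 1.46 − 1 = 0.46 V.
k_p = μ_pC_ox · (W/L) = 4.224 mA/V².
Assume saturation: I_D = ½ k_p V_ov² = 0.5 × 4.224 × 0.46² = 0.447 mA, giving V_SD = V_DD − I_D R_D = 1.75 − 0.447 × 8.04 = -1.84 V.
But -1.84 V < V_ov = 0.46 V, so the device is actually in triode.
In triode I_D = k_p[V_ov V_SD − ½ V_SD²] and I_D = (V_DD − V_SD)/R_D. Equating: 17 V_SD² − 16.62 V_SD + 1.75 = 0, giving V_SD = 0.12 V (the root below V_ov).
I_D = (1.75 − 0.12) / 8.04 = 0.203 mA.

I_D = 0.203 mA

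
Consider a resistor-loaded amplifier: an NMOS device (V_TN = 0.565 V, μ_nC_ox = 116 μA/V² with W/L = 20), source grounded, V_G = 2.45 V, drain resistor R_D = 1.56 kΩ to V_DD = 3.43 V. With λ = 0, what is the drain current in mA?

V_GS = V_G = 2.45 V, so V_ov = 2.45 − 0.565 = 1.89 V.
k_n = μ_nC_ox · (W/L) = 2.32 mA/V².
Assume saturation: I_D = ½ k_n V_ov² = 0.5 × 2.32 × 1.89² = 4.12 mA, giving V_DS = V_DD − I_D R_D = 3.43 − 4.12 × 1.56 = -3 V.
But -3 V < V_ov = 1.89 V, so the device is actually in triode.
In triode I_D = k_n[V_ov V_DS − ½ V_DS²] and I_D = (V_DD − V_DS)/R_D. Equating: 1.81 V_DS² − 7.822 V_DS + 3.43 = 0, giving V_DS = 0.495 V (the root below V_ov).
I_D = (3.43 − 0.495) / 1.56 = 1.88 mA.

I_D = 1.88 mA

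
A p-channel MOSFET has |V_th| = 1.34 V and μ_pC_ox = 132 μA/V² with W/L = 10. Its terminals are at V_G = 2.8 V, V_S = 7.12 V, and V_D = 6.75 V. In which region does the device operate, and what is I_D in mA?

V_SG = V_S − V_G = 7.12 − 2.8 = 4.32 V; V_SD = V_S − V_D = 7.12 − 6.75 = 0.37 V.
k_p = μ_pC_ox · (W/L) = 1.32 mA/V².
V_ov = V_SG − |V_th| = 4.32 − 1.34 = 2.98 V.
Since V_SD = 0.37 V < V_ov = 2.98 V, the device is in the triode region.
I_D = k_p [V_ov · V_SD − ½ V_SD²] = 1.32 × [2.98 × 0.37 − 0.5 × 0.37²] = 1.37 mA.

Triode; I_D = 1.37 mA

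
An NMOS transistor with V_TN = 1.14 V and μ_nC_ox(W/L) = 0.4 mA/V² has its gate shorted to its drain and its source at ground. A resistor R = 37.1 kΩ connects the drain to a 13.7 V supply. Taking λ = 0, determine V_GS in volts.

With gate tied to drain, V_GS = V_DS ≥ V_GS − V_TN, so the device is in saturation.
KCL at the drain: ½ k_n (V_GS − V_TN)² = (V_DD − V_GS)/R.
Let x = V_GS − 1.14. Then 7.42 x² + x − 12.56 = 0, giving x = 1.24 V (positive root), so V_GS = 2.38 V.
I_D = (V_DD − V_GS)/R = (13.7 − 2.38) / 37.1 = 0.305 mA.

V_GS = 2.38 V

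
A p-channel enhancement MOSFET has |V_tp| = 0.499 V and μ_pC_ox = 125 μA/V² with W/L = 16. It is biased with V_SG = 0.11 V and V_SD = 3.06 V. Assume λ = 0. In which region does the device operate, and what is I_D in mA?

V_SG = 0.11 V < |V_tp| = 0.499 V, so the transistor is in cutoff.

Cutoff; I_D = 0 mA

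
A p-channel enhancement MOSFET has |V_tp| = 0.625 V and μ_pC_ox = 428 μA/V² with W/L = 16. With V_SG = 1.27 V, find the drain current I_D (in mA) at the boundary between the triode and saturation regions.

At the boundary V_SD = V_ov = V_SG − |V_tp| = 1.27 − 0.625 = 0.645 V.
k_p = μ_pC_ox · (W/L) = 6.848 mA/V².
I_D = ½ k_p V_ov² = 0.5 × 6.848 × 0.645² = 1.42 mA.

I_D = 1.42 mA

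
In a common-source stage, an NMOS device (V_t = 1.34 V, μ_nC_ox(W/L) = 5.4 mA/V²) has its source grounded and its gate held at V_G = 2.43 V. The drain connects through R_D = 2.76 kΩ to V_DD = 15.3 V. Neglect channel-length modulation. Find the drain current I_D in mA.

V_GS = V_G = 2.43 V, so V_ov = 2.43 − 1.34 = 1.09 V.
Assume saturation: I_D = ½ k_n V_ov² = 0.5 × 5.4 × 1.09² = 3.21 mA, giving V_DS = V_DD − I_D R_D = 15.3 − 3.21 × 2.76 = 6.45 V.
V_DS = 6.45 V ≥ V_ov = 1.09 V, confirming saturation.

I_D = 3.21 mA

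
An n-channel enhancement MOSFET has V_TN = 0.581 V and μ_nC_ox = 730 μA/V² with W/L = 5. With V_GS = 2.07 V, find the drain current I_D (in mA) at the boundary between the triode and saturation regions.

At the boundary V_DS = V_ov = V_GS − V_TN = 2.07 − 0.581 = 1.49 V.
k_n = μ_nC_ox · (W/L) = 3.65 mA/V².
I_D = ½ k_n V_ov² = 0.5 × 3.65 × 1.49² = 4.05 mA.

I_D = 4.05 mA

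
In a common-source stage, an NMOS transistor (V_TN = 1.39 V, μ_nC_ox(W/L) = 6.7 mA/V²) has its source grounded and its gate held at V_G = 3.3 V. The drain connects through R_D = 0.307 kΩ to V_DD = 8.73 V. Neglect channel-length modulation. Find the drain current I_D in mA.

V_GS = V_G = 3.3 V, so V_ov = 3.3 − 1.39 = 1.91 V.
Assume saturation: I_D = ½ k_n V_ov² = 0.5 × 6.7 × 1.91² = 12.2 mA, giving V_DS = V_DD − I_D R_D = 8.73 − 12.2 × 0.307 = 4.98 V.
V_DS = 4.98 V ≥ V_ov = 1.91 V, confirming saturation.

I_D = 12.2 mA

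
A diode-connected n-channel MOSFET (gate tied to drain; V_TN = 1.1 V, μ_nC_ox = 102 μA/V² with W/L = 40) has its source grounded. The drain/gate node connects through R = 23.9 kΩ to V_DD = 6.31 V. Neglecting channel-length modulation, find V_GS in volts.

V_GS = 1.42 V

With gate tied to drain, V_GS = V_DS ≥ V_GS − V_TN, so the device is in saturation.
k_n = μ_nC_ox · (W/L) = 4.08 mA/V².
KCL at the drain: ½ k_n (V_GS − V_TN)² = (V_DD − V_GS)/R.
Let x = V_GS − 1.1. Then 48.8 x² + x − 5.21 = 0, giving x = 0.317 V (positive root), so V_GS = 1.42 V.
I_D = (V_DD − V_GS)/R = (6.31 − 1.42) / 23.9 = 0.205 mA.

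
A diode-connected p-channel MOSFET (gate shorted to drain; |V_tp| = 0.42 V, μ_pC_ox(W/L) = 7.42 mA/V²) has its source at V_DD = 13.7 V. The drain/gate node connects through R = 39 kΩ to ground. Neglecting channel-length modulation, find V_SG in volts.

V_SG = 0.720 V

With gate tied to drain, V_SG = V_SD ≥ V_SG − |V_tp|, so the device is in saturation.
KCL at the drain: ½ k_p (V_SG − |V_tp|)² = (V_DD − V_SG)/R.
Let x = V_SG − 0.42. Then 145 x² + x − 13.28 = 0, giving x = 0.3 V (positive root), so V_SG = 0.72 V.
I_D = (V_DD − V_SG)/R = (13.7 − 0.72) / 39 = 0.333 mA.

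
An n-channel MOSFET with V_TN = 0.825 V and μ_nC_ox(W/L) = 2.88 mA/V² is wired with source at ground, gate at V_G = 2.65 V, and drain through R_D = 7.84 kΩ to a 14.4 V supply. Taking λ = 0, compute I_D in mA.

I_D = 1.79 mA

V_GS = V_G = 2.65 V, so V_ov = 2.65 − 0.825 = 1.82 V.
Assume saturation: I_D = ½ k_n V_ov² = 0.5 × 2.88 × 1.82² = 4.8 mA, giving V_DS = V_DD − I_D R_D = 14.4 − 4.8 × 7.84 = -23.2 V.
But -23.2 V < V_ov = 1.82 V, so the device is actually in triode.
In triode I_D = k_n[V_ov V_DS − ½ V_DS²] and I_D = (V_DD − V_DS)/R_D. Equating: 11.3 V_DS² − 42.21 V_DS + 14.4 = 0, giving V_DS = 0.38 V (the root below V_ov).
I_D = (14.4 − 0.38) / 7.84 = 1.79 mA.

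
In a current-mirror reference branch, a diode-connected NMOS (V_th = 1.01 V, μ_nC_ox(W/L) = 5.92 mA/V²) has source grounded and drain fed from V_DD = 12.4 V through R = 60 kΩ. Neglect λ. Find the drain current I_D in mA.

I_D = 0.186 mA

With gate tied to drain, V_GS = V_DS ≥ V_GS − V_th, so the device is in saturation.
KCL at the drain: ½ k_n (V_GS − V_th)² = (V_DD − V_GS)/R.
Let x = V_GS − 1.01. Then 178 x² + x − 11.39 = 0, giving x = 0.25 V (positive root), so V_GS = 1.26 V.
I_D = (V_DD − V_GS)/R = (12.4 − 1.26) / 60 = 0.186 mA.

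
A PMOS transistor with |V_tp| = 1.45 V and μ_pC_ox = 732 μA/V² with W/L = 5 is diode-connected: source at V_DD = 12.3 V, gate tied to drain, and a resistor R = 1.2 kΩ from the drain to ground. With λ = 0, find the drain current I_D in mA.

With gate tied to drain, V_SG = V_SD ≥ V_SG − |V_tp|, so the device is in saturation.
k_p = μ_pC_ox · (W/L) = 3.66 mA/V².
KCL at the drain: ½ k_p (V_SG − |V_tp|)² = (V_DD − V_SG)/R.
Let x = V_SG − 1.45. Then 2.2 x² + x − 10.85 = 0, giving x = 2.01 V (positive root), so V_SG = 3.46 V.
I_D = (V_DD − V_SG)/R = (12.3 − 3.46) / 1.2 = 7.37 mA.

I_D = 7.37 mA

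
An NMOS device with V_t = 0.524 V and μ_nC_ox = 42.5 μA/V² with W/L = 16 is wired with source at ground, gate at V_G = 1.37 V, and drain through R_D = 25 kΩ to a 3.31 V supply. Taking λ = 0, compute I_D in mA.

V_GS = V_G = 1.37 V, so V_ov = 1.37 − 0.524 = 0.846 V.
k_n = μ_nC_ox · (W/L) = 0.68 mA/V².
Assume saturation: I_D = ½ k_n V_ov² = 0.5 × 0.68 × 0.846² = 0.243 mA, giving V_DS = V_DD − I_D R_D = 3.31 − 0.243 × 25 = -2.77 V.
But -2.77 V < V_ov = 0.846 V, so the device is actually in triode.
In triode I_D = k_n[V_ov V_DS − ½ V_DS²] and I_D = (V_DD − V_DS)/R_D. Equating: 8.5 V_DS² − 15.38 V_DS + 3.31 = 0, giving V_DS = 0.25 V (the root below V_ov).
I_D = (3.31 − 0.25) / 25 = 0.122 mA.

I_D = 0.122 mA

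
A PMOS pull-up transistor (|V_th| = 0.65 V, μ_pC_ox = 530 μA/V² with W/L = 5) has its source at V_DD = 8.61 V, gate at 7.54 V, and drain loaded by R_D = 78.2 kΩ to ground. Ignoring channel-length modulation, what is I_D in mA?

I_D = 0.109 mA

V_SG = V_DD − V_G = 8.61 − 7.54 = 1.07 V, so V_ov = 1.07 − 0.65 = 0.42 V.
k_p = μ_pC_ox · (W/L) = 2.65 mA/V².
Assume saturation: I_D = ½ k_p V_ov² = 0.5 × 2.65 × 0.42² = 0.234 mA, giving V_SD = V_DD − I_D R_D = 8.61 − 0.234 × 78.2 = -9.67 V.
But -9.67 V < V_ov = 0.42 V, so the device is actually in triode.
In triode I_D = k_p[V_ov V_SD − ½ V_SD²] and I_D = (V_DD − V_SD)/R_D. Equating: 104 V_SD² − 88.04 V_SD + 8.61 = 0, giving V_SD = 0.113 V (the root below V_ov).
I_D = (8.61 − 0.113) / 78.2 = 0.109 mA.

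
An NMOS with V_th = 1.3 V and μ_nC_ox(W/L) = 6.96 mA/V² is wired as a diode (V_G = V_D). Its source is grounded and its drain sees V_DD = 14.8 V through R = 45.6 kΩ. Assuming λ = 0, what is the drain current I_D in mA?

I_D = 0.290 mA

With gate tied to drain, V_GS = V_DS ≥ V_GS − V_th, so the device is in saturation.
KCL at the drain: ½ k_n (V_GS − V_th)² = (V_DD − V_GS)/R.
Let x = V_GS − 1.3. Then 159 x² + x − 13.5 = 0, giving x = 0.289 V (positive root), so V_GS = 1.59 V.
I_D = (V_DD − V_GS)/R = (14.8 − 1.59) / 45.6 = 0.29 mA.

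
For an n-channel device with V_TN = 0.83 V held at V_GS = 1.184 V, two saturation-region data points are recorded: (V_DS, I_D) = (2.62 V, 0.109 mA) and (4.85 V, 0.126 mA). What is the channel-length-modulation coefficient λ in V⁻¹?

With V_GS fixed, I_D ∝ (1 + λ V_DS) in saturation, so I_D2/I_D1 = (1 + λ V_DS2)/(1 + λ V_DS1).
0.126/0.109 = 1.156 = (1 + 4.85 λ)/(1 + 2.62 λ).
Solving: λ (I_D1 V_DS2 − I_D2 V_DS1) = I_D2 − I_D1, so λ = (0.126 − 0.109) / (0.109 × 4.85 − 0.126 × 2.62) = 0.017 / 0.199 = 0.0856 V⁻¹.

λ = 0.0856 V⁻¹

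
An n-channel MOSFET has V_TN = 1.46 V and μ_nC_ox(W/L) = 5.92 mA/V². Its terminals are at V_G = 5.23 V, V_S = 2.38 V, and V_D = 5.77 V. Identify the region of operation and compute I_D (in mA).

Saturation; I_D = 5.72 mA

V_GS = V_G − V_S = 5.23 − 2.38 = 2.85 V; V_DS = V_D − V_S = 5.77 − 2.38 = 3.39 V.
V_ov = V_GS − V_TN = 2.85 − 1.46 = 1.39 V.
Since V_DS = 3.39 V ≥ V_ov = 1.39 V, the device is in saturation.
I_D = ½ k_n V_ov² = 0.5 × 5.92 × 1.39² = 5.72 mA.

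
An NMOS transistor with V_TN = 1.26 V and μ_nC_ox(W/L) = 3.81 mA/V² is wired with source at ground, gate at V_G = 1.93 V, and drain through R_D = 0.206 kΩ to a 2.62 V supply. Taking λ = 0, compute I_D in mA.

V_GS = V_G = 1.93 V, so V_ov = 1.93 − 1.26 = 0.67 V.
Assume saturation: I_D = ½ k_n V_ov² = 0.5 × 3.81 × 0.67² = 0.855 mA, giving V_DS = V_DD − I_D R_D = 2.62 − 0.855 × 0.206 = 2.44 V.
V_DS = 2.44 V ≥ V_ov = 0.67 V, confirming saturation.

I_D = 0.855 mA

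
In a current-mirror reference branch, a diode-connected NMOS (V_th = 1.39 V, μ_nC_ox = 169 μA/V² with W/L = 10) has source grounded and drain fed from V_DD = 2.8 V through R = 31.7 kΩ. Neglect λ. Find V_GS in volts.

With gate tied to drain, V_GS = V_DS ≥ V_GS − V_th, so the device is in saturation.
k_n = μ_nC_ox · (W/L) = 1.69 mA/V².
KCL at the drain: ½ k_n (V_GS − V_th)² = (V_DD − V_GS)/R.
Let x = V_GS − 1.39. Then 26.8 x² + x − 1.41 = 0, giving x = 0.212 V (positive root), so V_GS = 1.6 V.
I_D = (V_DD − V_GS)/R = (2.8 − 1.6) / 31.7 = 0.0378 mA.

V_GS = 1.60 V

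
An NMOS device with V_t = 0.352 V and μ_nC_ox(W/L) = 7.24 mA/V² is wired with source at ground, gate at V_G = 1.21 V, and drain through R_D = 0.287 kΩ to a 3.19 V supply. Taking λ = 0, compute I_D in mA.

V_GS = V_G = 1.21 V, so V_ov = 1.21 − 0.352 = 0.858 V.
Assume saturation: I_D = ½ k_n V_ov² = 0.5 × 7.24 × 0.858² = 2.66 mA, giving V_DS = V_DD − I_D R_D = 3.19 − 2.66 × 0.287 = 2.43 V.
V_DS = 2.43 V ≥ V_ov = 0.858 V, confirming saturation.

I_D = 2.66 mA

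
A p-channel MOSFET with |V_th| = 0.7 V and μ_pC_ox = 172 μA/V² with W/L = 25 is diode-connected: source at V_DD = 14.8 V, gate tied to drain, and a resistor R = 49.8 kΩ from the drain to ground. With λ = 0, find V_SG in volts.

V_SG = 1.06 V

With gate tied to drain, V_SG = V_SD ≥ V_SG − |V_th|, so the device is in saturation.
k_p = μ_pC_ox · (W/L) = 4.3 mA/V².
KCL at the drain: ½ k_p (V_SG − |V_th|)² = (V_DD − V_SG)/R.
Let x = V_SG − 0.7. Then 107 x² + x − 14.1 = 0, giving x = 0.358 V (positive root), so V_SG = 1.06 V.
I_D = (V_DD − V_SG)/R = (14.8 − 1.06) / 49.8 = 0.276 mA.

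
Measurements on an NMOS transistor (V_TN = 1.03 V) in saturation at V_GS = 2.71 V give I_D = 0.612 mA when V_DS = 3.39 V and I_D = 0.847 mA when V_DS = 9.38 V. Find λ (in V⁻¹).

λ = 0.0819 V⁻¹

With V_GS fixed, I_D ∝ (1 + λ V_DS) in saturation, so I_D2/I_D1 = (1 + λ V_DS2)/(1 + λ V_DS1).
0.847/0.612 = 1.384 = (1 + 9.38 λ)/(1 + 3.39 λ).
Solving: λ (I_D1 V_DS2 − I_D2 V_DS1) = I_D2 − I_D1, so λ = (0.847 − 0.612) / (0.612 × 9.38 − 0.847 × 3.39) = 0.235 / 2.87 = 0.0819 V⁻¹.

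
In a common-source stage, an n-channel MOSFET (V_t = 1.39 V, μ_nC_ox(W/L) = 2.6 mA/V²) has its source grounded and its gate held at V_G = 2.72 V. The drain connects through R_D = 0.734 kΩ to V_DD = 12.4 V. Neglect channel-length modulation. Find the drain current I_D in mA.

I_D = 2.30 mA

V_GS = V_G = 2.72 V, so V_ov = 2.72 − 1.39 = 1.33 V.
Assume saturation: I_D = ½ k_n V_ov² = 0.5 × 2.6 × 1.33² = 2.3 mA, giving V_DS = V_DD − I_D R_D = 12.4 − 2.3 × 0.734 = 10.7 V.
V_DS = 10.7 V ≥ V_ov = 1.33 V, confirming saturation.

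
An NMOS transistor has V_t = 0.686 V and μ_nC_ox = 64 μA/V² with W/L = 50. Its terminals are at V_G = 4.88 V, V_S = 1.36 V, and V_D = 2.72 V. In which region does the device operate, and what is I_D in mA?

V_GS = V_G − V_S = 4.88 − 1.36 = 3.52 V; V_DS = V_D − V_S = 2.72 − 1.36 = 1.36 V.
k_n = μ_nC_ox · (W/L) = 3.2 mA/V².
V_ov = V_GS − V_t = 3.52 − 0.686 = 2.83 V.
Since V_DS = 1.36 V < V_ov = 2.83 V, the device is in the triode region.
I_D = k_n [V_ov · V_DS − ½ V_DS²] = 3.2 × [2.83 × 1.36 − 0.5 × 1.36²] = 9.37 mA.

Triode; I_D = 9.37 mA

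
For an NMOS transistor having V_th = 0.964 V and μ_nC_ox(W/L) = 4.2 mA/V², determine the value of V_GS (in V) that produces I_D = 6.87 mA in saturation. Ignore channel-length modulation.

V_GS = 2.77 V

In saturation I_D = ½ k_n (V_GS − V_th)², so V_GS − V_th = √(2 I_D / k_n) = √(2 × 6.87 / 4.2) = 1.81 V.
V_GS = 0.964 + 1.81 = 2.77 V.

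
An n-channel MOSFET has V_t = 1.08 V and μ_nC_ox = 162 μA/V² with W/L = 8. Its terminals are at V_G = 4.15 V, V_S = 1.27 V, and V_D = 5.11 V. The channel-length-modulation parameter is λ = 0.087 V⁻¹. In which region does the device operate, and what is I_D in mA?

V_GS = V_G − V_S = 4.15 − 1.27 = 2.88 V; V_DS = V_D − V_S = 5.11 − 1.27 = 3.84 V.
k_n = μ_nC_ox · (W/L) = 1.296 mA/V².
V_ov = V_GS − V_t = 2.88 − 1.08 = 1.8 V.
Since V_DS = 3.84 V ≥ V_ov = 1.8 V, the device is in saturation.
I_D = ½ k_n V_ov² (1 + λ V_DS) = 0.5 × 1.296 × 1.8² × (1 + 0.087 × 3.84) = 2.8 mA.

Saturation; I_D = 2.80 mA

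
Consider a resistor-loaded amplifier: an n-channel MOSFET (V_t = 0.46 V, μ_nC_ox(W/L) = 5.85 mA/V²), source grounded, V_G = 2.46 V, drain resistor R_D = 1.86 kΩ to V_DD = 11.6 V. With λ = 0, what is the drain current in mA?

I_D = 5.92 mA

V_GS = V_G = 2.46 V, so V_ov = 2.46 − 0.46 = 2 V.
Assume saturation: I_D = ½ k_n V_ov² = 0.5 × 5.85 × 2² = 11.7 mA, giving V_DS = V_DD − I_D R_D = 11.6 − 11.7 × 1.86 = -10.2 V.
But -10.2 V < V_ov = 2 V, so the device is actually in triode.
In triode I_D = k_n[V_ov V_DS − ½ V_DS²] and I_D = (V_DD − V_DS)/R_D. Equating: 5.44 V_DS² − 22.76 V_DS + 11.6 = 0, giving V_DS = 0.594 V (the root below V_ov).
I_D = (11.6 − 0.594) / 1.86 = 5.92 mA.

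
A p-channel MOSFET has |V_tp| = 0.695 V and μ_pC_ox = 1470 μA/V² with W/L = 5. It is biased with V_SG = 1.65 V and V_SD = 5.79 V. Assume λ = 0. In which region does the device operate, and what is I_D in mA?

Saturation; I_D = 3.35 mA

k_p = μ_pC_ox · (W/L) = 7.35 mA/V².
V_ov = V_SG − |V_tp| = 1.65 − 0.695 = 0.955 V.
Since V_SD = 5.79 V ≥ V_ov = 0.955 V, the device is in saturation.
I_D = ½ k_p V_ov² = 0.5 × 7.35 × 0.955² = 3.35 mA.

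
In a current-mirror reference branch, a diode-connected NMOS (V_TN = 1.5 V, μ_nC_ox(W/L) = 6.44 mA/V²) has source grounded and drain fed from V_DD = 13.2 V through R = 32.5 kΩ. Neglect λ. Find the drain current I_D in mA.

I_D = 0.350 mA

With gate tied to drain, V_GS = V_DS ≥ V_GS − V_TN, so the device is in saturation.
KCL at the drain: ½ k_n (V_GS − V_TN)² = (V_DD − V_GS)/R.
Let x = V_GS − 1.5. Then 105 x² + x − 11.7 = 0, giving x = 0.33 V (positive root), so V_GS = 1.83 V.
I_D = (V_DD − V_GS)/R = (13.2 − 1.83) / 32.5 = 0.35 mA.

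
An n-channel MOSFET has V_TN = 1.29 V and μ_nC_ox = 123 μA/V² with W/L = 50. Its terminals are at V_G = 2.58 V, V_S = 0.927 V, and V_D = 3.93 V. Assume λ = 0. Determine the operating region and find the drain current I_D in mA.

Saturation; I_D = 0.405 mA

V_GS = V_G − V_S = 2.58 − 0.927 = 1.65 V; V_DS = V_D − V_S = 3.93 − 0.927 = 3 V.
k_n = μ_nC_ox · (W/L) = 6.15 mA/V².
V_ov = V_GS − V_TN = 1.65 − 1.29 = 0.363 V.
Since V_DS = 3 V ≥ V_ov = 0.363 V, the device is in saturation.
I_D = ½ k_n V_ov² = 0.5 × 6.15 × 0.363² = 0.405 mA.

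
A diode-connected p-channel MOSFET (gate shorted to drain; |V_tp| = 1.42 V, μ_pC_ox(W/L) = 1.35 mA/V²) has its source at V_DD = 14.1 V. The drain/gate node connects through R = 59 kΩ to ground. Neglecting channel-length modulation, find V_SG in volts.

V_SG = 1.97 V

With gate tied to drain, V_SG = V_SD ≥ V_SG − |V_tp|, so the device is in saturation.
KCL at the drain: ½ k_p (V_SG − |V_tp|)² = (V_DD − V_SG)/R.
Let x = V_SG − 1.42. Then 39.8 x² + x − 12.68 = 0, giving x = 0.552 V (positive root), so V_SG = 1.97 V.
I_D = (V_DD − V_SG)/R = (14.1 − 1.97) / 59 = 0.206 mA.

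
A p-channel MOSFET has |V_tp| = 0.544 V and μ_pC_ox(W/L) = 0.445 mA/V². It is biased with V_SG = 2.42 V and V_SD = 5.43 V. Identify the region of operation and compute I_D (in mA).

V_ov = V_SG − |V_tp| = 2.42 − 0.544 = 1.88 V.
Since V_SD = 5.43 V ≥ V_ov = 1.88 V, the device is in saturation.
I_D = ½ k_p V_ov² = 0.5 × 0.445 × 1.88² = 0.783 mA.

Saturation; I_D = 0.783 mA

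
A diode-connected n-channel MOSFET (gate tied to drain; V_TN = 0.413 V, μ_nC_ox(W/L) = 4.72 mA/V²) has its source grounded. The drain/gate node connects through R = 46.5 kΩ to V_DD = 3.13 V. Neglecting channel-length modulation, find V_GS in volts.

V_GS = 0.566 V

With gate tied to drain, V_GS = V_DS ≥ V_GS − V_TN, so the device is in saturation.
KCL at the drain: ½ k_n (V_GS − V_TN)² = (V_DD − V_GS)/R.
Let x = V_GS − 0.413. Then 110 x² + x − 2.717 = 0, giving x = 0.153 V (positive root), so V_GS = 0.566 V.
I_D = (V_DD − V_GS)/R = (3.13 − 0.566) / 46.5 = 0.0551 mA.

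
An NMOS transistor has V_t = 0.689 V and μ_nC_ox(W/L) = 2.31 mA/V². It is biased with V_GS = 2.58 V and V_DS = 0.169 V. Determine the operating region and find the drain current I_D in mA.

V_ov = V_GS − V_t = 2.58 − 0.689 = 1.89 V.
Since V_DS = 0.169 V < V_ov = 1.89 V, the device is in the triode region.
I_D = k_n [V_ov · V_DS − ½ V_DS²] = 2.31 × [1.89 × 0.169 − 0.5 × 0.169²] = 0.705 mA.

Triode; I_D = 0.705 mA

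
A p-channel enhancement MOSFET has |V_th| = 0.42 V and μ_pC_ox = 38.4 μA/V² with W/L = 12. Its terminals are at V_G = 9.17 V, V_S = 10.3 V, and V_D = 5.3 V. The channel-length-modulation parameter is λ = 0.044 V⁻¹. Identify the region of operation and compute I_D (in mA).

V_SG = V_S − V_G = 10.3 − 9.17 = 1.13 V; V_SD = V_S − V_D = 10.3 − 5.3 = 5 V.
k_p = μ_pC_ox · (W/L) = 0.4608 mA/V².
V_ov = V_SG − |V_th| = 1.13 − 0.42 = 0.71 V.
Since V_SD = 5 V ≥ V_ov = 0.71 V, the device is in saturation.
I_D = ½ k_p V_ov² (1 + λ V_SD) = 0.5 × 0.4608 × 0.71² × (1 + 0.044 × 5) = 0.142 mA.

Saturation; I_D = 0.142 mA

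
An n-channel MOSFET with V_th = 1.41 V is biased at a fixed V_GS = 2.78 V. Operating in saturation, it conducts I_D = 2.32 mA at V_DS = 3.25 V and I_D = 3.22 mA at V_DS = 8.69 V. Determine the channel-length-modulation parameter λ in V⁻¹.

λ = 0.0928 V⁻¹

With V_GS fixed, I_D ∝ (1 + λ V_DS) in saturation, so I_D2/I_D1 = (1 + λ V_DS2)/(1 + λ V_DS1).
3.22/2.32 = 1.388 = (1 + 8.69 λ)/(1 + 3.25 λ).
Solving: λ (I_D1 V_DS2 − I_D2 V_DS1) = I_D2 − I_D1, so λ = (3.22 − 2.32) / (2.32 × 8.69 − 3.22 × 3.25) = 0.9 / 9.7 = 0.0928 V⁻¹.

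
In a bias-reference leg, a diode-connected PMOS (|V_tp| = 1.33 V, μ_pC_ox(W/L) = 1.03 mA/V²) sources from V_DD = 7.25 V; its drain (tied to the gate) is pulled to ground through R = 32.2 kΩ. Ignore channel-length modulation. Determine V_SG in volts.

V_SG = 1.90 V

With gate tied to drain, V_SG = V_SD ≥ V_SG − |V_tp|, so the device is in saturation.
KCL at the drain: ½ k_p (V_SG − |V_tp|)² = (V_DD − V_SG)/R.
Let x = V_SG − 1.33. Then 16.6 x² + x − 5.92 = 0, giving x = 0.568 V (positive root), so V_SG = 1.9 V.
I_D = (V_DD − V_SG)/R = (7.25 − 1.9) / 32.2 = 0.166 mA.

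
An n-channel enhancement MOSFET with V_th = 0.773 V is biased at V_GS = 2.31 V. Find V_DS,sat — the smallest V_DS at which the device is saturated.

The boundary between triode and saturation is V_DS = V_GS − V_th = V_ov.
V_ov = 2.31 − 0.773 = 1.54 V.

V_DS,sat = 1.54 V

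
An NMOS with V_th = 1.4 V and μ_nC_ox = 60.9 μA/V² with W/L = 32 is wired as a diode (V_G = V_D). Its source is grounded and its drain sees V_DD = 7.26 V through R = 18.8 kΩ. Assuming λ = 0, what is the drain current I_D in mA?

I_D = 0.283 mA

With gate tied to drain, V_GS = V_DS ≥ V_GS − V_th, so the device is in saturation.
k_n = μ_nC_ox · (W/L) = 1.949 mA/V².
KCL at the drain: ½ k_n (V_GS − V_th)² = (V_DD − V_GS)/R.
Let x = V_GS − 1.4. Then 18.3 x² + x − 5.86 = 0, giving x = 0.539 V (positive root), so V_GS = 1.94 V.
I_D = (V_DD − V_GS)/R = (7.26 − 1.94) / 18.8 = 0.283 mA.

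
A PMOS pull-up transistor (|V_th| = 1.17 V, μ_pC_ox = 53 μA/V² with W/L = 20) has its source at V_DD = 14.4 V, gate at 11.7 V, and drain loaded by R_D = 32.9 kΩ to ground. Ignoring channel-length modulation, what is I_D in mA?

I_D = 0.429 mA

V_SG = V_DD − V_G = 14.4 − 11.7 = 2.7 V, so V_ov = 2.7 − 1.17 = 1.53 V.
k_p = μ_pC_ox · (W/L) = 1.06 mA/V².
Assume saturation: I_D = ½ k_p V_ov² = 0.5 × 1.06 × 1.53² = 1.24 mA, giving V_SD = V_DD − I_D R_D = 14.4 − 1.24 × 32.9 = -26.4 V.
But -26.4 V < V_ov = 1.53 V, so the device is actually in triode.
In triode I_D = k_p[V_ov V_SD − ½ V_SD²] and I_D = (V_DD − V_SD)/R_D. Equating: 17.4 V_SD² − 54.36 V_SD + 14.4 = 0, giving V_SD = 0.292 V (the root below V_ov).
I_D = (14.4 − 0.292) / 32.9 = 0.429 mA.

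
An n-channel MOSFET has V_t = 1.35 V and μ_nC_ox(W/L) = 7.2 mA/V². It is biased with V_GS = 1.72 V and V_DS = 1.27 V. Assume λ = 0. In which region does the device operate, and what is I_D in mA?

V_ov = V_GS − V_t = 1.72 − 1.35 = 0.37 V.
Since V_DS = 1.27 V ≥ V_ov = 0.37 V, the device is in saturation.
I_D = ½ k_n V_ov² = 0.5 × 7.2 × 0.37² = 0.493 mA.

Saturation; I_D = 0.493 mA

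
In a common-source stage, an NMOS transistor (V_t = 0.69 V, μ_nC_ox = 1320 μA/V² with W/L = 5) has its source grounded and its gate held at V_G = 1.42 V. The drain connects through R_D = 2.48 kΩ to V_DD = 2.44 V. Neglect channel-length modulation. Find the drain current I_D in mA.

I_D = 0.896 mA

V_GS = V_G = 1.42 V, so V_ov = 1.42 − 0.69 = 0.73 V.
k_n = μ_nC_ox · (W/L) = 6.6 mA/V².
Assume saturation: I_D = ½ k_n V_ov² = 0.5 × 6.6 × 0.73² = 1.76 mA, giving V_DS = V_DD − I_D R_D = 2.44 − 1.76 × 2.48 = -1.92 V.
But -1.92 V < V_ov = 0.73 V, so the device is actually in triode.
In triode I_D = k_n[V_ov V_DS − ½ V_DS²] and I_D = (V_DD − V_DS)/R_D. Equating: 8.18 V_DS² − 12.95 V_DS + 2.44 = 0, giving V_DS = 0.219 V (the root below V_ov).
I_D = (2.44 − 0.219) / 2.48 = 0.896 mA.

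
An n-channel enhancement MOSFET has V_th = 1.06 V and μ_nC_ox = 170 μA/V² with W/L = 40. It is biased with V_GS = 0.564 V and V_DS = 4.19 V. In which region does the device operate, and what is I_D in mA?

V_GS = 0.564 V < V_th = 1.06 V, so the transistor is in cutoff.

Cutoff; I_D = 0 mA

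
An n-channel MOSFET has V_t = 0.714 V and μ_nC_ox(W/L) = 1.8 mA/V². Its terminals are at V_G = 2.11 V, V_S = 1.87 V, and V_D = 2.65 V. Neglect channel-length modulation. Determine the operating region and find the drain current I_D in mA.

V_GS = V_G − V_S = 2.11 − 1.87 = 0.24 V; V_DS = V_D − V_S = 2.65 − 1.87 = 0.78 V.
V_GS = 0.24 V < V_t = 0.714 V, so the transistor is in cutoff.

Cutoff; I_D = 0 mA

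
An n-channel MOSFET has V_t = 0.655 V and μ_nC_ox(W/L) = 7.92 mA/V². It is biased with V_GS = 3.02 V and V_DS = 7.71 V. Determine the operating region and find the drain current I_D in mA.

Saturation; I_D = 22.1 mA

V_ov = V_GS − V_t = 3.02 − 0.655 = 2.37 V.
Since V_DS = 7.71 V ≥ V_ov = 2.37 V, the device is in saturation.
I_D = ½ k_n V_ov² = 0.5 × 7.92 × 2.37² = 22.1 mA.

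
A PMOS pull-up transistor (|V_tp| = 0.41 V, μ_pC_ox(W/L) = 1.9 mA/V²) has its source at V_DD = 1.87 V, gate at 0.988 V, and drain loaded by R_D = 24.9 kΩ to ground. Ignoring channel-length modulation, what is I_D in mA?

I_D = 0.0716 mA

V_SG = V_DD − V_G = 1.87 − 0.988 = 0.882 V, so V_ov = 0.882 − 0.41 = 0.472 V.
Assume saturation: I_D = ½ k_p V_ov² = 0.5 × 1.9 × 0.472² = 0.212 mA, giving V_SD = V_DD − I_D R_D = 1.87 − 0.212 × 24.9 = -3.4 V.
But -3.4 V < V_ov = 0.472 V, so the device is actually in triode.
In triode I_D = k_p[V_ov V_SD − ½ V_SD²] and I_D = (V_DD − V_SD)/R_D. Equating: 23.7 V_SD² − 23.33 V_SD + 1.87 = 0, giving V_SD = 0.088 V (the root below V_ov).
I_D = (1.87 − 0.088) / 24.9 = 0.0716 mA.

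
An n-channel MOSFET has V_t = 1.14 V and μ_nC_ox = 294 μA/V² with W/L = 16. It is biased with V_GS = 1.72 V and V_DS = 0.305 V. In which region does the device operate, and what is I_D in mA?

k_n = μ_nC_ox · (W/L) = 4.704 mA/V².
V_ov = V_GS − V_t = 1.72 − 1.14 = 0.58 V.
Since V_DS = 0.305 V < V_ov = 0.58 V, the device is in the triode region.
I_D = k_n [V_ov · V_DS − ½ V_DS²] = 4.704 × [0.58 × 0.305 − 0.5 × 0.305²] = 0.613 mA.

Triode; I_D = 0.613 mA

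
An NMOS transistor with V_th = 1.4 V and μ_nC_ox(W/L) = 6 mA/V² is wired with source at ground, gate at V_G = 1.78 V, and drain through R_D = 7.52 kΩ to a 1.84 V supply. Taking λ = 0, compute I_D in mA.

V_GS = V_G = 1.78 V, so V_ov = 1.78 − 1.4 = 0.38 V.
Assume saturation: I_D = ½ k_n V_ov² = 0.5 × 6 × 0.38² = 0.433 mA, giving V_DS = V_DD − I_D R_D = 1.84 − 0.433 × 7.52 = -1.42 V.
But -1.42 V < V_ov = 0.38 V, so the device is actually in triode.
In triode I_D = k_n[V_ov V_DS − ½ V_DS²] and I_D = (V_DD − V_DS)/R_D. Equating: 22.6 V_DS² − 18.15 V_DS + 1.84 = 0, giving V_DS = 0.119 V (the root below V_ov).
I_D = (1.84 − 0.119) / 7.52 = 0.229 mA.

I_D = 0.229 mA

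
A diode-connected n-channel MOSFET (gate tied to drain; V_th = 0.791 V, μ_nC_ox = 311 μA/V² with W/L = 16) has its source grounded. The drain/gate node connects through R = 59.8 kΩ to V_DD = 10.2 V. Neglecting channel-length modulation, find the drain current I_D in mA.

I_D = 0.153 mA

With gate tied to drain, V_GS = V_DS ≥ V_GS − V_th, so the device is in saturation.
k_n = μ_nC_ox · (W/L) = 4.976 mA/V².
KCL at the drain: ½ k_n (V_GS − V_th)² = (V_DD − V_GS)/R.
Let x = V_GS − 0.791. Then 149 x² + x − 9.409 = 0, giving x = 0.248 V (positive root), so V_GS = 1.04 V.
I_D = (V_DD − V_GS)/R = (10.2 − 1.04) / 59.8 = 0.153 mA.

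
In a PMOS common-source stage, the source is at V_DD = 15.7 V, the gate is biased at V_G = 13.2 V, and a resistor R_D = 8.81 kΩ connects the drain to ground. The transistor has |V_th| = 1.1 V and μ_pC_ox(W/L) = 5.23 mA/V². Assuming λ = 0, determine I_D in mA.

V_SG = V_DD − V_G = 15.7 − 13.2 = 2.5 V, so V_ov = 2.5 − 1.1 = 1.4 V.
Assume saturation: I_D = ½ k_p V_ov² = 0.5 × 5.23 × 1.4² = 5.13 mA, giving V_SD = V_DD − I_D R_D = 15.7 − 5.13 × 8.81 = -29.5 V.
But -29.5 V < V_ov = 1.4 V, so the device is actually in triode.
In triode I_D = k_p[V_ov V_SD − ½ V_SD²] and I_D = (V_DD − V_SD)/R_D. Equating: 23 V_SD² − 65.51 V_SD + 15.7 = 0, giving V_SD = 0.264 V (the root below V_ov).
I_D = (15.7 − 0.264) / 8.81 = 1.75 mA.

I_D = 1.75 mA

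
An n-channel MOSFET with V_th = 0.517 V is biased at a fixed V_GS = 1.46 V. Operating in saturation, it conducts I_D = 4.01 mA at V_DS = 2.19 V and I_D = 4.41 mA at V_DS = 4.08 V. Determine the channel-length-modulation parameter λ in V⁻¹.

λ = 0.0597 V⁻¹

With V_GS fixed, I_D ∝ (1 + λ V_DS) in saturation, so I_D2/I_D1 = (1 + λ V_DS2)/(1 + λ V_DS1).
4.41/4.01 = 1.1 = (1 + 4.08 λ)/(1 + 2.19 λ).
Solving: λ (I_D1 V_DS2 − I_D2 V_DS1) = I_D2 − I_D1, so λ = (4.41 − 4.01) / (4.01 × 4.08 − 4.41 × 2.19) = 0.4 / 6.7 = 0.0597 V⁻¹.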